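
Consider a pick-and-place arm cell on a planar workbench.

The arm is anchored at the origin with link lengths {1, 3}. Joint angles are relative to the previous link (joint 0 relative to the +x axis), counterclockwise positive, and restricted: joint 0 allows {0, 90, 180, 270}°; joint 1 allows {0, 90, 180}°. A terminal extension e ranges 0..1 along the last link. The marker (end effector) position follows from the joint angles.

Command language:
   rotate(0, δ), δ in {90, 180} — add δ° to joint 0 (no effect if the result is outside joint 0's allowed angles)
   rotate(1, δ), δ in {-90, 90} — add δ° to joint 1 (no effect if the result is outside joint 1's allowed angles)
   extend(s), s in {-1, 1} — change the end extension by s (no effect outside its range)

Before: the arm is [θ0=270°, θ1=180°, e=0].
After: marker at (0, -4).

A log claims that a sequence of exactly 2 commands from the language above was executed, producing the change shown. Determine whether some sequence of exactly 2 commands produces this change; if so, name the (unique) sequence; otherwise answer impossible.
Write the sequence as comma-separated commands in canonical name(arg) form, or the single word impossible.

begin: [θ0=270°, θ1=180°, e=0]
[1] after rotate(1, -90): [θ0=270°, θ1=90°, e=0]
[2] after rotate(1, -90): [θ0=270°, θ1=0°, e=0]
uniquely the one of 36 2-step routes that fits.

rotate(1, -90), rotate(1, -90)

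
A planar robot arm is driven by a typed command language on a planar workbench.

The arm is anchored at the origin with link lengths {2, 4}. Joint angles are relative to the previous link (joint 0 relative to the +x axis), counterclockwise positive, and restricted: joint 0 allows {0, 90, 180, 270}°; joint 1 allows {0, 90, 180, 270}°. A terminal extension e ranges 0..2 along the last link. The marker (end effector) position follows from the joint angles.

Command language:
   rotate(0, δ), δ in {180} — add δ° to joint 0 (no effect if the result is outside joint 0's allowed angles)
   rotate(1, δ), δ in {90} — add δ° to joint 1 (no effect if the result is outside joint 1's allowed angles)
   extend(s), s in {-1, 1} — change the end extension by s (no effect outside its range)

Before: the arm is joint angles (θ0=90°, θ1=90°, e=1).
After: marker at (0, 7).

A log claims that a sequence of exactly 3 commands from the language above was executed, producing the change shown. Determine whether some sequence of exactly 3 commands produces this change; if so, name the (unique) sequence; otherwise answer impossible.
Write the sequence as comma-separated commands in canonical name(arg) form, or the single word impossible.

rotate(1, 90), rotate(1, 90), rotate(1, 90)

t0: joint angles (θ0=90°, θ1=90°, e=1)
t=1 rotate(1, 90) ⇒ joint angles (θ0=90°, θ1=180°, e=1)
t=2 rotate(1, 90) ⇒ joint angles (θ0=90°, θ1=270°, e=1)
t=3 rotate(1, 90) ⇒ joint angles (θ0=90°, θ1=0°, e=1)
no rival 3-sequence matches.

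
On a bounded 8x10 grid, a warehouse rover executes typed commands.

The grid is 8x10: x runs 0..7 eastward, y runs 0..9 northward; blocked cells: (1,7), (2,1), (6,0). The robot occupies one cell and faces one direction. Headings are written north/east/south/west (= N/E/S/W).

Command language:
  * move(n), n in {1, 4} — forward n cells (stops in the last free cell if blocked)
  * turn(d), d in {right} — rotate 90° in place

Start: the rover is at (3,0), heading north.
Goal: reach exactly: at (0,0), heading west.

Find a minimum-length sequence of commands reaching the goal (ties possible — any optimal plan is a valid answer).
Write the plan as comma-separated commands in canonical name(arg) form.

begin: at (3,0), heading north
step 1 (turn(right)): at (3,0), heading east
step 2 (turn(right)): at (3,0), heading south
step 3 (turn(right)): at (3,0), heading west
step 4 (move(4)): at (0,0), heading west
minimal: 4 command(s), checked below 4.

turn(right), turn(right), turn(right), move(4)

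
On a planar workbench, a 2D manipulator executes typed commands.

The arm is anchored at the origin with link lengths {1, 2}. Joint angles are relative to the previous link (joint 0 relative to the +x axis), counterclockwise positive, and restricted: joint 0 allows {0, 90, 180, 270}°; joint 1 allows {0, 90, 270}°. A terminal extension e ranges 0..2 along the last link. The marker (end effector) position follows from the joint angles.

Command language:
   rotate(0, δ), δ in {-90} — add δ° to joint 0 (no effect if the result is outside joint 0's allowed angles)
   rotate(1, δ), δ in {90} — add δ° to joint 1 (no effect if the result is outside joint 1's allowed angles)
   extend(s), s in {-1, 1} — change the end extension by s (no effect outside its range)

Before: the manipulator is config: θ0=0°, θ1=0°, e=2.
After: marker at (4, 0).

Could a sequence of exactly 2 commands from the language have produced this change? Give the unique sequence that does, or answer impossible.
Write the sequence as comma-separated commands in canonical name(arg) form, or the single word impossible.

extend(1), extend(-1)

key: running extend(-1) before extend(1) would end elsewhere — order is forced
begin: config: θ0=0°, θ1=0°, e=2
step 1 (extend(1)): config: θ0=0°, θ1=0°, e=2
step 2 (extend(-1)): config: θ0=0°, θ1=0°, e=1
all 16 alternatives checked — unique.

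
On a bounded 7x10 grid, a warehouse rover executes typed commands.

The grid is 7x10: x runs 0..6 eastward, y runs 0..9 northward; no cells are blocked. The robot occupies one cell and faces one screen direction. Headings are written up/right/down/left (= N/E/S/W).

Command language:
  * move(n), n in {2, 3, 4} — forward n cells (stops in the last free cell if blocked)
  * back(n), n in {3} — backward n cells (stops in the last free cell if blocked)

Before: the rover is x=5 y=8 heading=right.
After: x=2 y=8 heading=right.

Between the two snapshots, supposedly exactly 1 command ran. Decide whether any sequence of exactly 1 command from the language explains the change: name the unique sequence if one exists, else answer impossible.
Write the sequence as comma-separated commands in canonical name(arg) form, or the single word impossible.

key: heading stays E — the single command does not turn
begin: x=5 y=8 heading=right
1. back(3) → x=2 y=8 heading=right
no other 1-command option fits: unique.

back(3)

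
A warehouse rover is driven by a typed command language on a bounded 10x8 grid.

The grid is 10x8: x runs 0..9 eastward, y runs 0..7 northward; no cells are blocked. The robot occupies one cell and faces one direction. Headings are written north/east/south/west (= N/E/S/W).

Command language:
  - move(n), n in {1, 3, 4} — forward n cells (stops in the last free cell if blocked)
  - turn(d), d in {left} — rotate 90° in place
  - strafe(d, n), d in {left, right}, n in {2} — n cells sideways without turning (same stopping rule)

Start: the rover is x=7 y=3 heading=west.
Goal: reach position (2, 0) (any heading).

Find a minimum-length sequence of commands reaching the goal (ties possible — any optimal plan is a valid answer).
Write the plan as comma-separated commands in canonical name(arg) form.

move(1), strafe(left, 2), strafe(left, 2), move(4)

initial: x=7 y=3 heading=west
1. move(1) → x=6 y=3 heading=west
2. strafe(left, 2) → x=6 y=1 heading=west
3. strafe(left, 2) → x=6 y=0 heading=west
4. move(4) → x=2 y=0 heading=west
no 3-step plan works, so 4 is optimal.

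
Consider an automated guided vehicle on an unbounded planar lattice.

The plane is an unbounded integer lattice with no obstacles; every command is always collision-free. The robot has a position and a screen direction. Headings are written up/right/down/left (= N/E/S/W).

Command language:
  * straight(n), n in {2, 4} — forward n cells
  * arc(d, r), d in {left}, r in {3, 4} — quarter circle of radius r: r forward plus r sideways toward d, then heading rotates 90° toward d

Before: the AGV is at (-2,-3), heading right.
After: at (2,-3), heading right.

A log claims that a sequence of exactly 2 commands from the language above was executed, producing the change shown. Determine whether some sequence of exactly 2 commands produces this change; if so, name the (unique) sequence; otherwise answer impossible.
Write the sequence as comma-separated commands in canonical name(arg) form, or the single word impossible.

key: still facing E at the end — nothing in the sequence rotates
initial: at (-2,-3), heading right
[1] after straight(2): at (0,-3), heading right
[2] after straight(2): at (2,-3), heading right
no rival 2-sequence matches.

straight(2), straight(2)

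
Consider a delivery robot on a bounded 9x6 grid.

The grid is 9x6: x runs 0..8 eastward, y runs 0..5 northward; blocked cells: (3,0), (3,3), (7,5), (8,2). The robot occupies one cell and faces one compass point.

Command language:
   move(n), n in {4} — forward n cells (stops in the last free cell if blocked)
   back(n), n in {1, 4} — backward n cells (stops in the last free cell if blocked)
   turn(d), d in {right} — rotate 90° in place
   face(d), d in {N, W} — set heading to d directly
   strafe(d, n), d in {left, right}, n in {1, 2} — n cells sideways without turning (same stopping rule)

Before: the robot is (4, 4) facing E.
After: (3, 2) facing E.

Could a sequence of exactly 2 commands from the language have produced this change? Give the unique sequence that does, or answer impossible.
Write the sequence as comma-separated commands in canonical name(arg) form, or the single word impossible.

strafe(right, 2), back(1)

key: heading stays E — no command in the sequence turns
initial: (4, 4) facing E
t=1 strafe(right, 2) ⇒ (4, 2) facing E
t=2 back(1) ⇒ (3, 2) facing E
no other 2-command option fits: unique.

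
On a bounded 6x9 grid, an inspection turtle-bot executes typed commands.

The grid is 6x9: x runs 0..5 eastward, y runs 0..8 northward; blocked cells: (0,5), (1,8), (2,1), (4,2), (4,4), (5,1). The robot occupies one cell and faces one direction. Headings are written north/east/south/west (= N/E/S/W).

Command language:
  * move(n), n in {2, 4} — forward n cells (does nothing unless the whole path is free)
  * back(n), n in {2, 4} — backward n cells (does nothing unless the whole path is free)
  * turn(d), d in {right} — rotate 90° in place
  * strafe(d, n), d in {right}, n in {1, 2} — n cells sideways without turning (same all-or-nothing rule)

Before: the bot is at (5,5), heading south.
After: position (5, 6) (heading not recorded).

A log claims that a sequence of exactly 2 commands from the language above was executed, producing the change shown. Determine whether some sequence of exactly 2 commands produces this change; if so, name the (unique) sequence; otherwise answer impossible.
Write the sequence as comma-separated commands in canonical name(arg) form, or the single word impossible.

key: running strafe(right, 1) before turn(right) would end elsewhere — order is forced
from: at (5,5), heading south
step 1 (turn(right)): at (5,5), heading west
step 2 (strafe(right, 1)): at (5,6), heading west
no rival 2-sequence matches.

turn(right), strafe(right, 1)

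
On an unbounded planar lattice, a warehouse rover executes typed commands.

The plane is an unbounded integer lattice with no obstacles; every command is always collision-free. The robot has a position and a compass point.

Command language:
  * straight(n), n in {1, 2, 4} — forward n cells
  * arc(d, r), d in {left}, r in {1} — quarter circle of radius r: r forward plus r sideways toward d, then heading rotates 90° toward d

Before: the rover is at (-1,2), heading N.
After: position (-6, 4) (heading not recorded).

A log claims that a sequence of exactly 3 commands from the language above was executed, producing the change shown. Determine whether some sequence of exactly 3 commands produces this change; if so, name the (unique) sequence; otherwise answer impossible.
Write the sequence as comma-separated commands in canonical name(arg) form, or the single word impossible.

key: running straight(4) before straight(1) would end elsewhere — order is forced
from: at (-1,2), heading N
[1] after straight(1): at (-1,3), heading N
[2] after arc(left, 1): at (-2,4), heading W
[3] after straight(4): at (-6,4), heading W
no other 3-command option fits: unique.

straight(1), arc(left, 1), straight(4)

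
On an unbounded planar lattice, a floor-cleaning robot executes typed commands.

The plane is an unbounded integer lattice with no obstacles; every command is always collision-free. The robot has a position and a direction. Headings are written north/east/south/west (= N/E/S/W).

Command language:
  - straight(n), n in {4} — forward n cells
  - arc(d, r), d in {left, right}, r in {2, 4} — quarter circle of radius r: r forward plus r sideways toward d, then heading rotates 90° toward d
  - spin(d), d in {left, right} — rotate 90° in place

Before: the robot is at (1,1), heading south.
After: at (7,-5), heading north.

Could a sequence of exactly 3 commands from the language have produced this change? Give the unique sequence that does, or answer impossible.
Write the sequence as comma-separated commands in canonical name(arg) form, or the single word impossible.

straight(4), arc(left, 4), arc(left, 2)

key: cell and facing (now N) both changed — the 3 commands mix motion and turning
from: at (1,1), heading south
[1] after straight(4): at (1,-3), heading south
[2] after arc(left, 4): at (5,-7), heading east
[3] after arc(left, 2): at (7,-5), heading north
no rival 3-sequence matches.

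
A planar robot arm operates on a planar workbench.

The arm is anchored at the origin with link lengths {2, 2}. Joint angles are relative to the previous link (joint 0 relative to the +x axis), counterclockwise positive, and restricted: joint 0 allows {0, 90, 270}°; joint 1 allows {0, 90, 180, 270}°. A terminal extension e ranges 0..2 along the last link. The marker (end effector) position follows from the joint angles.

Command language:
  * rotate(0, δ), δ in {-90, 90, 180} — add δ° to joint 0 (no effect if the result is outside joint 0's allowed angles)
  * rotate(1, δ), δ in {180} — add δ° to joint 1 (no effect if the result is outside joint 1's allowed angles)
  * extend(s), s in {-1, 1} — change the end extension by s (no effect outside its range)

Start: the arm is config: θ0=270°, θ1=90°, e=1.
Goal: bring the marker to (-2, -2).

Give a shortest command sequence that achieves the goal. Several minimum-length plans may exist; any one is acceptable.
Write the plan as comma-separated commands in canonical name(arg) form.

rotate(1, 180), extend(-1)

begin: config: θ0=270°, θ1=90°, e=1
step 1 (rotate(1, 180)): config: θ0=270°, θ1=270°, e=1
step 2 (extend(-1)): config: θ0=270°, θ1=270°, e=0
shorter routes all fall short; 2 is best.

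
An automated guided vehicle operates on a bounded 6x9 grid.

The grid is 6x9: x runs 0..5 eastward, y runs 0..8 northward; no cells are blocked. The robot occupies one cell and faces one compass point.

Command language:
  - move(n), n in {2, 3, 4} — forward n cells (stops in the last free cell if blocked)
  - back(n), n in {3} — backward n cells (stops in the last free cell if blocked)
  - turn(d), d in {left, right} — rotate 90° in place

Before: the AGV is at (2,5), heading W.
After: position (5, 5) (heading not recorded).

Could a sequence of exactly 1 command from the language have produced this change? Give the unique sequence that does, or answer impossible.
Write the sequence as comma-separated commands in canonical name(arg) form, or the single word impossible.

back(3)

begin: at (2,5), heading W
1. back(3) → at (5,5), heading W
no other 1-command option fits: unique.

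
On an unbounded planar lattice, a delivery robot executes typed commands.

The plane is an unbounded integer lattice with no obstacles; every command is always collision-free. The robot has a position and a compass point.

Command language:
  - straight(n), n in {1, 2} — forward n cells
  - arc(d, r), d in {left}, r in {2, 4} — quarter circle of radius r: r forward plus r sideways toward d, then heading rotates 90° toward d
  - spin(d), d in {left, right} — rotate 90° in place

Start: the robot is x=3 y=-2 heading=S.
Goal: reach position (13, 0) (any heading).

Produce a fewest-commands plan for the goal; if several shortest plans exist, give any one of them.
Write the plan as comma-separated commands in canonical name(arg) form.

from: x=3 y=-2 heading=S
[1] after arc(left, 4): x=7 y=-6 heading=E
[2] after arc(left, 4): x=11 y=-2 heading=N
[3] after spin(right): x=11 y=-2 heading=E
[4] after arc(left, 2): x=13 y=0 heading=N
shorter routes all fall short; 4 is best.

arc(left, 4), arc(left, 4), spin(right), arc(left, 2)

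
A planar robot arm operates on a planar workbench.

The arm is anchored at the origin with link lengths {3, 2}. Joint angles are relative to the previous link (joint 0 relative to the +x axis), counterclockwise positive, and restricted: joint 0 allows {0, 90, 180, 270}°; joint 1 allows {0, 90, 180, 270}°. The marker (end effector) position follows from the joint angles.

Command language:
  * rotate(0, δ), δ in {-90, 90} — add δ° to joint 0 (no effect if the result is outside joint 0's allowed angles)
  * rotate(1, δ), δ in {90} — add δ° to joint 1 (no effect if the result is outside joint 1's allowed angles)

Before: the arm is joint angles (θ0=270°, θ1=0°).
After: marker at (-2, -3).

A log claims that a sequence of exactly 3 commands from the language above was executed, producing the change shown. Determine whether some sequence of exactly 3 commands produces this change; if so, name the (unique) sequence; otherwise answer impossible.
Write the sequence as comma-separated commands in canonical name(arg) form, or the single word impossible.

start: joint angles (θ0=270°, θ1=0°)
step 1 (rotate(1, 90)): joint angles (θ0=270°, θ1=90°)
step 2 (rotate(1, 90)): joint angles (θ0=270°, θ1=180°)
step 3 (rotate(1, 90)): joint angles (θ0=270°, θ1=270°)
no rival 3-sequence matches.

rotate(1, 90), rotate(1, 90), rotate(1, 90)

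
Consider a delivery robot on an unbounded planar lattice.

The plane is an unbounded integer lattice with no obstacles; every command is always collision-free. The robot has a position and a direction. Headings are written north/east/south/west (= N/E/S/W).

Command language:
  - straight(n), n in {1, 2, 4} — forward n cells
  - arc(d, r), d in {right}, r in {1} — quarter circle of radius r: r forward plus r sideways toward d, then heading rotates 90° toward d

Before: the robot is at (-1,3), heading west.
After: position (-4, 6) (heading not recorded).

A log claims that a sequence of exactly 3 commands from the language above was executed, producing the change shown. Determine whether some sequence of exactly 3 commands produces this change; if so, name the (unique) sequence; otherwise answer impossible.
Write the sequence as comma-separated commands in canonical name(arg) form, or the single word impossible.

straight(2), arc(right, 1), straight(2)

from: at (-1,3), heading west
[1] after straight(2): at (-3,3), heading west
[2] after arc(right, 1): at (-4,4), heading north
[3] after straight(2): at (-4,6), heading north
no other 3-command option fits: unique.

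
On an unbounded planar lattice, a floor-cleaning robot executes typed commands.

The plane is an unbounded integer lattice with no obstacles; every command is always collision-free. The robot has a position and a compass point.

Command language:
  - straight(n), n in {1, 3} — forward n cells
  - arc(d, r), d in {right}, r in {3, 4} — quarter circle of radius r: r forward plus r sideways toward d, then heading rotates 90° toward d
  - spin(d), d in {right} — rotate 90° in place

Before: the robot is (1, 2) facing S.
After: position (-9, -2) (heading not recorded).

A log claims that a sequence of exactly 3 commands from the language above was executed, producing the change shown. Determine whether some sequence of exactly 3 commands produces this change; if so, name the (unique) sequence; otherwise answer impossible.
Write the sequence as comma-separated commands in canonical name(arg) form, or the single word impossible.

key: running straight(3) before arc(right, 4) would end elsewhere — order is forced
from: (1, 2) facing S
1. arc(right, 4) → (-3, -2) facing W
2. straight(3) → (-6, -2) facing W
3. straight(3) → (-9, -2) facing W
no rival 3-sequence matches.

arc(right, 4), straight(3), straight(3)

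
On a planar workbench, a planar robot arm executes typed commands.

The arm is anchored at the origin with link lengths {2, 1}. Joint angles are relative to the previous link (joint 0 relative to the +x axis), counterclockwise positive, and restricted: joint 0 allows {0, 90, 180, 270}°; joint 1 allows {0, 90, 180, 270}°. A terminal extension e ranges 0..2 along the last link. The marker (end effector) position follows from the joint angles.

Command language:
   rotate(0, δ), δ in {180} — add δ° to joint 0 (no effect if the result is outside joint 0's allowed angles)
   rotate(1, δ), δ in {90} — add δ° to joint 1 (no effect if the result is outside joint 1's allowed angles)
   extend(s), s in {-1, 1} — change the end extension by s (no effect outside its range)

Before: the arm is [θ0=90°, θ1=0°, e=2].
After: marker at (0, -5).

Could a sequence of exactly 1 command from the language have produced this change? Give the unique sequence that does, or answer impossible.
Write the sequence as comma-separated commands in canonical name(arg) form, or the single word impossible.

from: [θ0=90°, θ1=0°, e=2]
[1] after rotate(0, 180): [θ0=270°, θ1=0°, e=2]
no rival 1-sequence matches.

rotate(0, 180)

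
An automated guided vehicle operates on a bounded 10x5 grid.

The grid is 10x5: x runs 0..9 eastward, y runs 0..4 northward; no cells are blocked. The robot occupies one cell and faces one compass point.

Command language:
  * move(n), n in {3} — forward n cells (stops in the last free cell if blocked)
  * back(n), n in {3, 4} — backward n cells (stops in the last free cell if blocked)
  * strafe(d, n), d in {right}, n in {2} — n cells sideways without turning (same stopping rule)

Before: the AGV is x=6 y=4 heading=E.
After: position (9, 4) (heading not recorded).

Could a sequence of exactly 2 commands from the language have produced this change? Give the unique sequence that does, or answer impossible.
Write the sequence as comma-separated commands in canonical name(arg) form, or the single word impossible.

key: the second move(3) runs into the grid edge before its full distance
t0: x=6 y=4 heading=E
1. move(3) → x=9 y=4 heading=E
2. move(3) → x=9 y=4 heading=E
all 16 alternatives checked — unique.

move(3), move(3)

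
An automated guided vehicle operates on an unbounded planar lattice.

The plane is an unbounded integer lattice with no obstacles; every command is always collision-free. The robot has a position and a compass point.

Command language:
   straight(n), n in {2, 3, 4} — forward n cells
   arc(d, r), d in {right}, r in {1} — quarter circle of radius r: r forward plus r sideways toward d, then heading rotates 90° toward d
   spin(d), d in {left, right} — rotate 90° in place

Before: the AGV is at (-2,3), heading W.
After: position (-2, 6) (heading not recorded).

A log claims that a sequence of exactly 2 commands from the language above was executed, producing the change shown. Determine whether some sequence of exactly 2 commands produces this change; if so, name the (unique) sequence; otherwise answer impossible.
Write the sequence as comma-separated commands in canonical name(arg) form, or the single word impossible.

key: order matters: swapping spin(right) and straight(3) lands elsewhere
initial: at (-2,3), heading W
step 1 (spin(right)): at (-2,3), heading N
step 2 (straight(3)): at (-2,6), heading N
uniquely the one of 36 2-step routes that fits.

spin(right), straight(3)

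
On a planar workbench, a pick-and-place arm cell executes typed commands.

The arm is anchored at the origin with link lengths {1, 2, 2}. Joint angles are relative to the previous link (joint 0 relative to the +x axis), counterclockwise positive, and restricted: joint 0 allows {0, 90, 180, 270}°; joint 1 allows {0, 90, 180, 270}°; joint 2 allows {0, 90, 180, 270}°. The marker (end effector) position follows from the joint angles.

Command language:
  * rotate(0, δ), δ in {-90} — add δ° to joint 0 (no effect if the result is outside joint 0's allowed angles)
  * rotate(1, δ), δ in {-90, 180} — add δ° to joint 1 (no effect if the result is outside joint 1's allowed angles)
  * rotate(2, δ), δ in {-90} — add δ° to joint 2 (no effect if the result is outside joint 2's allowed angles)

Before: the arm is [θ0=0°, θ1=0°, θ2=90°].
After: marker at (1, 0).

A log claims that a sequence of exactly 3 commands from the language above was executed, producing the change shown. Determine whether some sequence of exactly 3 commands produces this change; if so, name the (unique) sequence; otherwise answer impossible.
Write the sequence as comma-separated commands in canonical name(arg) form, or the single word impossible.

rotate(2, -90), rotate(2, -90), rotate(2, -90)

initial: [θ0=0°, θ1=0°, θ2=90°]
step 1 (rotate(2, -90)): [θ0=0°, θ1=0°, θ2=0°]
step 2 (rotate(2, -90)): [θ0=0°, θ1=0°, θ2=270°]
step 3 (rotate(2, -90)): [θ0=0°, θ1=0°, θ2=180°]
uniquely the one of 64 3-step routes that fits.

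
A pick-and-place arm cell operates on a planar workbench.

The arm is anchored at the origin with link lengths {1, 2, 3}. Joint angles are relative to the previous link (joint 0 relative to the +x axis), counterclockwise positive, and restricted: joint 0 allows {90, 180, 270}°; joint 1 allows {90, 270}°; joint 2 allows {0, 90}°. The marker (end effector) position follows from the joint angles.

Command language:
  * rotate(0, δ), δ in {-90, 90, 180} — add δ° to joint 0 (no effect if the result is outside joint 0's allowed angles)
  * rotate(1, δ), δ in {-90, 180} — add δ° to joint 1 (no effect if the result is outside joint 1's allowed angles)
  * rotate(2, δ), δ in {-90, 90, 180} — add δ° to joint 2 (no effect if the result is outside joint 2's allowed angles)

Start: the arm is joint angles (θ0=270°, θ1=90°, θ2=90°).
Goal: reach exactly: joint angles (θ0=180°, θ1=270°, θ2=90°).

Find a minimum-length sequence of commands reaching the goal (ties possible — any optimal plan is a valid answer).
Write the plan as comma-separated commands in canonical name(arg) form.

rotate(1, 180), rotate(0, -90)

begin: joint angles (θ0=270°, θ1=90°, θ2=90°)
t=1 rotate(1, 180) ⇒ joint angles (θ0=270°, θ1=270°, θ2=90°)
t=2 rotate(0, -90) ⇒ joint angles (θ0=180°, θ1=270°, θ2=90°)
shorter routes all fall short; 2 is best.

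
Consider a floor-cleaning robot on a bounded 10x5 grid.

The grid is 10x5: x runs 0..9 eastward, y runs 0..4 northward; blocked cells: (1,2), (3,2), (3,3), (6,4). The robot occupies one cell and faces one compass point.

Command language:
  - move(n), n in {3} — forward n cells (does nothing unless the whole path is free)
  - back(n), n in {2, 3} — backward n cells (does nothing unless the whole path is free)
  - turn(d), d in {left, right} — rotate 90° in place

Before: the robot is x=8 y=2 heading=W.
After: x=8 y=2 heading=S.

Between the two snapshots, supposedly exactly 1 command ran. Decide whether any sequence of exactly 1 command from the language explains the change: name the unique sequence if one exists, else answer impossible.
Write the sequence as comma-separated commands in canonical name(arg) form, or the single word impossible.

turn(left)

key: parked at (8,2) the whole time — nothing moves the robot
from: x=8 y=2 heading=W
t=1 turn(left) ⇒ x=8 y=2 heading=S
no rival 1-sequence matches.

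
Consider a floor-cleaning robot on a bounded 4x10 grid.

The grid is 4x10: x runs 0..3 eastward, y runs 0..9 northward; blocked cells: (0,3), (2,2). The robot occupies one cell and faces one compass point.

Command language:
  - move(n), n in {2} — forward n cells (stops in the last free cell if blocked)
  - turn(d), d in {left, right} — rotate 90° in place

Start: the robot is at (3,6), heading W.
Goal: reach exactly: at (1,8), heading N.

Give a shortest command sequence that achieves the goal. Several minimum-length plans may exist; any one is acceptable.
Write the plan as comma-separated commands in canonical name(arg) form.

move(2), turn(right), move(2)

begin: at (3,6), heading W
1. move(2) → at (1,6), heading W
2. turn(right) → at (1,6), heading N
3. move(2) → at (1,8), heading N
shorter routes all fall short; 3 is best.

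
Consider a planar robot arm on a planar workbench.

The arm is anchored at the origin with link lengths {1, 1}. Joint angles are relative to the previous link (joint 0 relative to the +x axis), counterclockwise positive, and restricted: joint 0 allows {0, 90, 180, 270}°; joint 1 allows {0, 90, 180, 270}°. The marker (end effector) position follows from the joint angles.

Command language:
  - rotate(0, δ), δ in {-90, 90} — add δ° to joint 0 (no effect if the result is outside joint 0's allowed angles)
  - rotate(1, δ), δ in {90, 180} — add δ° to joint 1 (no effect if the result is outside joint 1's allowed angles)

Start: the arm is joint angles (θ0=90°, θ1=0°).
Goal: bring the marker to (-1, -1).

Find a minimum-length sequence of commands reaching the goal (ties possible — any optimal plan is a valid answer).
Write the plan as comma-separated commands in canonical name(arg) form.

rotate(0, 90), rotate(1, 90)

t0: joint angles (θ0=90°, θ1=0°)
step 1 (rotate(0, 90)): joint angles (θ0=180°, θ1=0°)
step 2 (rotate(1, 90)): joint angles (θ0=180°, θ1=90°)
no 1-step plan works, so 2 is optimal.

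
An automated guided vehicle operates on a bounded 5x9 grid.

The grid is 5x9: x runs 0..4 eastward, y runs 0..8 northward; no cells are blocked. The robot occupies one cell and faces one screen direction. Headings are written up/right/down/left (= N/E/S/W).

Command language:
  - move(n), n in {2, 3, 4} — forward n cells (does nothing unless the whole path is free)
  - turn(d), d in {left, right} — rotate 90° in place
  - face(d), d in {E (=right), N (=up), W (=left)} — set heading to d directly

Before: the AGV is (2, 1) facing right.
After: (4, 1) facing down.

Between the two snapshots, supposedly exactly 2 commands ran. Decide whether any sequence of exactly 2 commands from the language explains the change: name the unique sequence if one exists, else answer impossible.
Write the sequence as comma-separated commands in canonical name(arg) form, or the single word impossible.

move(2), turn(right)

key: cell and facing (now S) both changed — the 2 commands mix motion and turning
initial: (2, 1) facing right
[1] after move(2): (4, 1) facing right
[2] after turn(right): (4, 1) facing down
no rival 2-sequence matches.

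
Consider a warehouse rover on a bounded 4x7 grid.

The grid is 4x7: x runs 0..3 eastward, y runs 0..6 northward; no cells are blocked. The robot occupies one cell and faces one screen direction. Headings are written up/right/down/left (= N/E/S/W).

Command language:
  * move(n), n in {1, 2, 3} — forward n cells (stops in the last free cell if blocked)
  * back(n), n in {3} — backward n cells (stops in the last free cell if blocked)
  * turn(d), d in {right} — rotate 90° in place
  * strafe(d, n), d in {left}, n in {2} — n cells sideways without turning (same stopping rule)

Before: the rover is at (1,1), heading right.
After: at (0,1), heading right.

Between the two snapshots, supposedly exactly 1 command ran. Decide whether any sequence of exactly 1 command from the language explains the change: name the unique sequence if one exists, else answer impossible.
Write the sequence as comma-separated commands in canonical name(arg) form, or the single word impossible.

back(3)

key: still facing E — the one step turns nothing
start: at (1,1), heading right
step 1 (back(3)): at (0,1), heading right
no other 1-command option fits: unique.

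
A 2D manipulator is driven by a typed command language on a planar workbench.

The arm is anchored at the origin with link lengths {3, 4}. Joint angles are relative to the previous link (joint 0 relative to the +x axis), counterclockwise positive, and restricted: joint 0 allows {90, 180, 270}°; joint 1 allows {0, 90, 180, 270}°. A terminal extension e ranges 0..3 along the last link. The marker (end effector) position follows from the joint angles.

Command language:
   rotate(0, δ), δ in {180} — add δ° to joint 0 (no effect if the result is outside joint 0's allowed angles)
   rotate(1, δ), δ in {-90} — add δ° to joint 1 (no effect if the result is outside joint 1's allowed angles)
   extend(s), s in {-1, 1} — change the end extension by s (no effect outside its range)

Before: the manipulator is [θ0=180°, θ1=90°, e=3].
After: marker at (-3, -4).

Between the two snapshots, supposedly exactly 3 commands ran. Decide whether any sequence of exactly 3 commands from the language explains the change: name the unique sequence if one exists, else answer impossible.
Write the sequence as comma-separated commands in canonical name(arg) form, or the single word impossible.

extend(-1), extend(-1), extend(-1)

begin: [θ0=180°, θ1=90°, e=3]
step 1 (extend(-1)): [θ0=180°, θ1=90°, e=2]
step 2 (extend(-1)): [θ0=180°, θ1=90°, e=1]
step 3 (extend(-1)): [θ0=180°, θ1=90°, e=0]
no other 3-command option fits: unique.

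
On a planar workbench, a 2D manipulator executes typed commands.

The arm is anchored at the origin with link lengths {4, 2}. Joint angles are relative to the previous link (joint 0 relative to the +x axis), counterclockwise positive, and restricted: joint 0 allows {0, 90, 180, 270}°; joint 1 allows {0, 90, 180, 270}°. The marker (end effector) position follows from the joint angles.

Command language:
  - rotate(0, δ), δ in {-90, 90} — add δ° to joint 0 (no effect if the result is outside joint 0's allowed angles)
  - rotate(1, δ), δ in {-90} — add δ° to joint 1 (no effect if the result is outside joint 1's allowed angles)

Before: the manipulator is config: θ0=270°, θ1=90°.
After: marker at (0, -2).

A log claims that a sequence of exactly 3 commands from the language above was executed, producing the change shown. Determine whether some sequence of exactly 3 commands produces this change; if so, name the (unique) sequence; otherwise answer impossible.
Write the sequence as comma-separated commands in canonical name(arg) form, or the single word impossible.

initial: config: θ0=270°, θ1=90°
[1] after rotate(1, -90): config: θ0=270°, θ1=0°
[2] after rotate(1, -90): config: θ0=270°, θ1=270°
[3] after rotate(1, -90): config: θ0=270°, θ1=180°
no other 3-command option fits: unique.

rotate(1, -90), rotate(1, -90), rotate(1, -90)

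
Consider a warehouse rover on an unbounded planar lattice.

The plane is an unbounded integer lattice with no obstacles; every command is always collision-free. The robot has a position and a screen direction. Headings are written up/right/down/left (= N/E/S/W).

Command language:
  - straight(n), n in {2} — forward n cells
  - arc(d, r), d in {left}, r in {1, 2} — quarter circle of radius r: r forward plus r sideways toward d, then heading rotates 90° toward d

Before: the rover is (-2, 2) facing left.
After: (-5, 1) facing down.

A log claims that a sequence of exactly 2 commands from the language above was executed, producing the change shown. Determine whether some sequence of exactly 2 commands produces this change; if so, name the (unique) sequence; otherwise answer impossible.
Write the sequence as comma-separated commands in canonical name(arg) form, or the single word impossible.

straight(2), arc(left, 1)

key: position moved to (-5,1) AND the heading swung to S — translation plus rotation needed
begin: (-2, 2) facing left
t=1 straight(2) ⇒ (-4, 2) facing left
t=2 arc(left, 1) ⇒ (-5, 1) facing down
no other 2-command option fits: unique.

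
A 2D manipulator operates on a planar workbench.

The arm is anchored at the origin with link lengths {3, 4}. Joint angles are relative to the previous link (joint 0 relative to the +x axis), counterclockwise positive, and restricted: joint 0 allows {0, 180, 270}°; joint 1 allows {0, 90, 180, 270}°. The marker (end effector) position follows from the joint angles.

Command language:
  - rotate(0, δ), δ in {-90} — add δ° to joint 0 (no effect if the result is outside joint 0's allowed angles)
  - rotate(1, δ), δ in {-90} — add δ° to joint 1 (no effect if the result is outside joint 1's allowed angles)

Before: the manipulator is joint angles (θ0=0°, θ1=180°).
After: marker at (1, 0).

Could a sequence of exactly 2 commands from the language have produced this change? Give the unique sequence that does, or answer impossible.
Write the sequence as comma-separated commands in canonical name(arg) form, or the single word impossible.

start: joint angles (θ0=0°, θ1=180°)
step 1 (rotate(0, -90)): joint angles (θ0=270°, θ1=180°)
step 2 (rotate(0, -90)): joint angles (θ0=180°, θ1=180°)
uniquely the one of 4 2-step routes that fits.

rotate(0, -90), rotate(0, -90)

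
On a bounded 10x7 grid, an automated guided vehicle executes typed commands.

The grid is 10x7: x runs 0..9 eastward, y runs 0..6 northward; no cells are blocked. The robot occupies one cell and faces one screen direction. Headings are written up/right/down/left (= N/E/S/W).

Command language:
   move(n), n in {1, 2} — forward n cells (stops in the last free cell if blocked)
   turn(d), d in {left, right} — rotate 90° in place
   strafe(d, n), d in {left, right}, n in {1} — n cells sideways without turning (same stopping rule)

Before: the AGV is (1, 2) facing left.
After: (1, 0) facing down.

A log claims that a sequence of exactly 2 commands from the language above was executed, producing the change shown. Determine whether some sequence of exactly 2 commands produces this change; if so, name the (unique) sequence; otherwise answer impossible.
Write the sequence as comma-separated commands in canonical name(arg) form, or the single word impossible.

key: position moved to (1,0) AND the heading swung to S — translation plus rotation needed
t0: (1, 2) facing left
1. turn(left) → (1, 2) facing down
2. move(2) → (1, 0) facing down
uniquely the one of 36 2-step routes that fits.

turn(left), move(2)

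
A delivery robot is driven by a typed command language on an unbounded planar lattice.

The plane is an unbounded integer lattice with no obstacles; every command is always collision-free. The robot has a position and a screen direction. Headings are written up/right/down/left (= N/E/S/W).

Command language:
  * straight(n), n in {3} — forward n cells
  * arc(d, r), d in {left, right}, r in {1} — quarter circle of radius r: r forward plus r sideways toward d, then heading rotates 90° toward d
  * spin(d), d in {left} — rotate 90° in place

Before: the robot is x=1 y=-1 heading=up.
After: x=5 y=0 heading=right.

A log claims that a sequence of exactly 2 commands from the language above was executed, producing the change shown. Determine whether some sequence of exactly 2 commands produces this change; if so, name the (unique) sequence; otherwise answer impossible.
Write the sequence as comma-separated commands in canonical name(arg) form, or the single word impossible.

key: position moved to (5,0) AND the heading swung to E — translation plus rotation needed
t0: x=1 y=-1 heading=up
[1] after arc(right, 1): x=2 y=0 heading=right
[2] after straight(3): x=5 y=0 heading=right
uniquely the one of 16 2-step routes that fits.

arc(right, 1), straight(3)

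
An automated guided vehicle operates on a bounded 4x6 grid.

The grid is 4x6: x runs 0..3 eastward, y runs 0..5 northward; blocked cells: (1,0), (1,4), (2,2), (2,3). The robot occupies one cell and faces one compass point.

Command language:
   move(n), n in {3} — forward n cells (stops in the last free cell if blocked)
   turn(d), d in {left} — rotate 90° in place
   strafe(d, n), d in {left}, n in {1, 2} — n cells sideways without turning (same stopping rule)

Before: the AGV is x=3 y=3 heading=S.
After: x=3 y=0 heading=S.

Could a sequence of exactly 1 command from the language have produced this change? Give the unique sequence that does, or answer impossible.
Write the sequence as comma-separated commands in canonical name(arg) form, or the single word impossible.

key: heading stays S — the single command does not turn
from: x=3 y=3 heading=S
[1] after move(3): x=3 y=0 heading=S
all 4 alternatives checked — unique.

move(3)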